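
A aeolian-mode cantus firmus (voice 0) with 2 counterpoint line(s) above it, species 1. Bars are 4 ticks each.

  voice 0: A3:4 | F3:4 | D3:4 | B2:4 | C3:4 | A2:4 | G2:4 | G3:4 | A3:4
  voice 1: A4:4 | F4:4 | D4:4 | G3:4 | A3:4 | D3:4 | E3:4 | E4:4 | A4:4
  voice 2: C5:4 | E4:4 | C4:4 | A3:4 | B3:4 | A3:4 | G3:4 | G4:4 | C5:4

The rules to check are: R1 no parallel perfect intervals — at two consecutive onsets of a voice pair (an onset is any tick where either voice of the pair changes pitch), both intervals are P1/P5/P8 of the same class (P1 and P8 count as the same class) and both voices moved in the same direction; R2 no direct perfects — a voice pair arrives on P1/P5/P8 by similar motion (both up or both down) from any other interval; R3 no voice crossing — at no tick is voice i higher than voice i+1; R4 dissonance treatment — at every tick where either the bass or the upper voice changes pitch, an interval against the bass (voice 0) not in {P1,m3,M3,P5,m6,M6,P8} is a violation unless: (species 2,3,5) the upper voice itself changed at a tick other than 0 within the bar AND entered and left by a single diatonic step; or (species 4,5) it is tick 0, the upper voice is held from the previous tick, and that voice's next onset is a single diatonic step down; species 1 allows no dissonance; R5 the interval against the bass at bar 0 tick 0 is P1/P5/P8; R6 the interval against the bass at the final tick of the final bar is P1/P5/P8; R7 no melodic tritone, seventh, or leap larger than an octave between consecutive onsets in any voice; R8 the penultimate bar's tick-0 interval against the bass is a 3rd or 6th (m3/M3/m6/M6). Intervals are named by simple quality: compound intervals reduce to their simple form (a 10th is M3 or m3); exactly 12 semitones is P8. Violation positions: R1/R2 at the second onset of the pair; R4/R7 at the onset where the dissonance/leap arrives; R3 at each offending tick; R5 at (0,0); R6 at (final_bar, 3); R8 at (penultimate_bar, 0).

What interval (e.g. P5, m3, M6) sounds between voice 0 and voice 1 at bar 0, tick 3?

P8

voice 0=A3 voice 1=A4 -> P8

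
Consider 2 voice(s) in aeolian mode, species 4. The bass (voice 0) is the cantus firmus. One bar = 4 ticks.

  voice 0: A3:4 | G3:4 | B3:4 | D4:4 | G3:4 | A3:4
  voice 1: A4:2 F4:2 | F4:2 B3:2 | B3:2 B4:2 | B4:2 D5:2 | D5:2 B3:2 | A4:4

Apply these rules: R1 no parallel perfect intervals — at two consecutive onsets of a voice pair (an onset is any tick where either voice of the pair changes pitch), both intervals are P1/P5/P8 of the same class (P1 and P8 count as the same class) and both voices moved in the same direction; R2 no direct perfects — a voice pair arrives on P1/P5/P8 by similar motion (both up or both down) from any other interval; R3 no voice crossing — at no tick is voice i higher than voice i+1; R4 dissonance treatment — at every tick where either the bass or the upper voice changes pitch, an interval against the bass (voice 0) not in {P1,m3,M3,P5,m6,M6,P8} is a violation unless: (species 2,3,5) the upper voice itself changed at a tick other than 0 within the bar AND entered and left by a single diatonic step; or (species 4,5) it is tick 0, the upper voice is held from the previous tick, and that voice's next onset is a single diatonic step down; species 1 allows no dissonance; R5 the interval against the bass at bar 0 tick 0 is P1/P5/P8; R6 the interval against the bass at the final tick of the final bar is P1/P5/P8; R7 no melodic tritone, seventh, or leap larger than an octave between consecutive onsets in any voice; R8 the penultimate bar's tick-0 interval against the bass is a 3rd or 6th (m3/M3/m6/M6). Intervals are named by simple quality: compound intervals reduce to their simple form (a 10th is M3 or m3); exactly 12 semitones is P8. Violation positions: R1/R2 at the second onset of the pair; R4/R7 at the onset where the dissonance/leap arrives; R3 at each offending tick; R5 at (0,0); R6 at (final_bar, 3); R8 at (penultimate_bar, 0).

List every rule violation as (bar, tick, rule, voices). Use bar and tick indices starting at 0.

bar 0: v0=A3 v1=A4 downbeat P8
bar 1: v0=G3 v1=F4 downbeat m7
bar 2: v0=B3 v1=B3 downbeat P1
bar 3: v0=D4 v1=B4 downbeat M6
bar 4: v0=G3 v1=D5 downbeat P5
bar 5: v0=A3 v1=A4 downbeat P8
  -> R4 @ bar 1 tick 0 v(0, 1): G3/F4 m7 untreated
  -> R7 @ bar 1 tick 2 v(1,): F4->B3 leap 6st
  -> R8 @ bar 4 tick 0 v(0, 1): penult P5 not 3rd/6th
  -> R7 @ bar 4 tick 2 v(1,): D5->B3 leap 15st
  -> R2 @ bar 5 tick 0 v(0, 1): G3/B3 M3 -> A3/A4 P8 similar
  -> R7 @ bar 5 tick 0 v(1,): B3->A4 leap 10st

(1, 0, R4, (0, 1))
(1, 2, R7, (1,))
(4, 0, R8, (0, 1))
(4, 2, R7, (1,))
(5, 0, R2, (0, 1))
(5, 0, R7, (1,))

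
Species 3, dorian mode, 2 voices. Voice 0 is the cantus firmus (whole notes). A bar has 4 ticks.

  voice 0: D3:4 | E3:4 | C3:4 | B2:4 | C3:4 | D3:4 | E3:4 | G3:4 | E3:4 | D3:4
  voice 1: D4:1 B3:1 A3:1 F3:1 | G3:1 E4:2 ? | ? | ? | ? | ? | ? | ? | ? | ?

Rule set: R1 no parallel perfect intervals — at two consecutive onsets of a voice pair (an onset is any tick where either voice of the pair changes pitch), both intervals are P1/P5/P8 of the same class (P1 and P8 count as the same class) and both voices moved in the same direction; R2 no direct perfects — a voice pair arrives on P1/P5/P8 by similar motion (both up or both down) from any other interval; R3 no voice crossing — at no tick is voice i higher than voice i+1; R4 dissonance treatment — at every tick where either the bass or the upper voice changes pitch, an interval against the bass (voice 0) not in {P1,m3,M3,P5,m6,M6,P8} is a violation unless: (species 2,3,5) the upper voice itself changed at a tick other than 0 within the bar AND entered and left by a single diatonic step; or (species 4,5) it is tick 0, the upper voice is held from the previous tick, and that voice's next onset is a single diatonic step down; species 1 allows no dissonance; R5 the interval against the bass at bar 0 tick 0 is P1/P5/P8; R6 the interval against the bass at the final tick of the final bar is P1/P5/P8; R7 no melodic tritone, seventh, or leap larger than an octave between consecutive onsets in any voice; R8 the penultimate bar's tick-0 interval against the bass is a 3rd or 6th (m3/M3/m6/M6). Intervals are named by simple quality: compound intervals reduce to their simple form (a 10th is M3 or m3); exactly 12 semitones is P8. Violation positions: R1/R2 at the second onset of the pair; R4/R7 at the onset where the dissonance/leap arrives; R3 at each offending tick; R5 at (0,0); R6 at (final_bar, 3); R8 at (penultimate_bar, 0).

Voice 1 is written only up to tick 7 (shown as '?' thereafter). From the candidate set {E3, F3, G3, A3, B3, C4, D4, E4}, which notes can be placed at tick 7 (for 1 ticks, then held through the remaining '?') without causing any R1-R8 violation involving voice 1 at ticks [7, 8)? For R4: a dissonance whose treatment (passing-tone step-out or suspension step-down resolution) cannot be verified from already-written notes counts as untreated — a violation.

E3: legal
F3: violates R4,R7
G3: legal
A3: violates R4
B3: legal
C4: legal
D4: violates R4
E4: legal

{B3, C4, E3, E4, G3}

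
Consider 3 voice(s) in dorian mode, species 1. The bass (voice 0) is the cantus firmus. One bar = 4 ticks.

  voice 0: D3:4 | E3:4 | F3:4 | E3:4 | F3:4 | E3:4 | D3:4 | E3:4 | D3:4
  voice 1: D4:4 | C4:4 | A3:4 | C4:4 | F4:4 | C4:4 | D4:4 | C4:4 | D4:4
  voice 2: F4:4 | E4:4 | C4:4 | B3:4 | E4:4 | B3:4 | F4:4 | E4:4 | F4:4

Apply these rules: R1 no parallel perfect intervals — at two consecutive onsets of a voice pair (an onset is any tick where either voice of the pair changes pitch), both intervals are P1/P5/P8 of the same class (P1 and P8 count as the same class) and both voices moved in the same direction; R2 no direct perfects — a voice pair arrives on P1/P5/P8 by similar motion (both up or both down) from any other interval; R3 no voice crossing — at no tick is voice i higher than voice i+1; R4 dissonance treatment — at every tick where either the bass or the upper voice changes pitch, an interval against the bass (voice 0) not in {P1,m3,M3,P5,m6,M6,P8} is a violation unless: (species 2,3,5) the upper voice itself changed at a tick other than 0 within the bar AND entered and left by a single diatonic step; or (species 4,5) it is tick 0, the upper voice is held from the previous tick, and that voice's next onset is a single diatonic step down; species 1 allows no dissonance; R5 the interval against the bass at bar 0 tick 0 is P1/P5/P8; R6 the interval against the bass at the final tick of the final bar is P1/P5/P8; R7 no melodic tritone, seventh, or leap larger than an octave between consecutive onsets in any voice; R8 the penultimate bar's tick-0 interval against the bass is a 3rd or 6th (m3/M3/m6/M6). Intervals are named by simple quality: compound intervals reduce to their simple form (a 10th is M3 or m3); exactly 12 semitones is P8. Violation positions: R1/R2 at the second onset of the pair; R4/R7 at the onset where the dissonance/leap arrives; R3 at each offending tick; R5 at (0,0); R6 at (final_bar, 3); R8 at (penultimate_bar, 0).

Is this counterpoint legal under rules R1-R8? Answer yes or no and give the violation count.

No (20 violations)

bar 0: v0=D3 v1=D4 v2=F4 (m3)
bar 1: v0=E3 v1=C4 v2=E4 (P8)
bar 2: v0=F3 v1=A3 v2=C4 (P5)
bar 3: v0=E3 v1=C4 v2=B3 (P5)
bar 4: v0=F3 v1=F4 v2=E4 (M7)
bar 5: v0=E3 v1=C4 v2=B3 (P5)
bar 6: v0=D3 v1=D4 v2=F4 (m3)
bar 7: v0=E3 v1=C4 v2=E4 (P8)
bar 8: v0=D3 v1=D4 v2=F4 (m3)
  R5 @ bar0.0: opens on m3
  R1 @ bar3.0: F3/C4 P5 -> E3/B3 P5 similar
  R3 @ bar3.0: C4 above B3
  R3 @ bar3.1: C4 above B3
  R3 @ bar3.2: C4 above B3
  R3 @ bar3.3: C4 above B3
  R2 @ bar4.0: E3/C4 m6 -> F3/F4 P8 similar
  R3 @ bar4.0: F4 above E4
  R4 @ bar4.0: F3/E4 M7 untreated
  R3 @ bar4.1: F4 above E4
  R3 @ bar4.2: F4 above E4
  R3 @ bar4.3: F4 above E4
  R2 @ bar5.0: F3/E4 M7 -> E3/B3 P5 similar
  R3 @ bar5.0: C4 above B3
  R3 @ bar5.1: C4 above B3
  R3 @ bar5.2: C4 above B3
  R3 @ bar5.3: C4 above B3
  R7 @ bar6.0: B3->F4 leap 6st
  R8 @ bar7.0: penult P8 not 3rd/6th
  R6 @ bar8.3: closes on m3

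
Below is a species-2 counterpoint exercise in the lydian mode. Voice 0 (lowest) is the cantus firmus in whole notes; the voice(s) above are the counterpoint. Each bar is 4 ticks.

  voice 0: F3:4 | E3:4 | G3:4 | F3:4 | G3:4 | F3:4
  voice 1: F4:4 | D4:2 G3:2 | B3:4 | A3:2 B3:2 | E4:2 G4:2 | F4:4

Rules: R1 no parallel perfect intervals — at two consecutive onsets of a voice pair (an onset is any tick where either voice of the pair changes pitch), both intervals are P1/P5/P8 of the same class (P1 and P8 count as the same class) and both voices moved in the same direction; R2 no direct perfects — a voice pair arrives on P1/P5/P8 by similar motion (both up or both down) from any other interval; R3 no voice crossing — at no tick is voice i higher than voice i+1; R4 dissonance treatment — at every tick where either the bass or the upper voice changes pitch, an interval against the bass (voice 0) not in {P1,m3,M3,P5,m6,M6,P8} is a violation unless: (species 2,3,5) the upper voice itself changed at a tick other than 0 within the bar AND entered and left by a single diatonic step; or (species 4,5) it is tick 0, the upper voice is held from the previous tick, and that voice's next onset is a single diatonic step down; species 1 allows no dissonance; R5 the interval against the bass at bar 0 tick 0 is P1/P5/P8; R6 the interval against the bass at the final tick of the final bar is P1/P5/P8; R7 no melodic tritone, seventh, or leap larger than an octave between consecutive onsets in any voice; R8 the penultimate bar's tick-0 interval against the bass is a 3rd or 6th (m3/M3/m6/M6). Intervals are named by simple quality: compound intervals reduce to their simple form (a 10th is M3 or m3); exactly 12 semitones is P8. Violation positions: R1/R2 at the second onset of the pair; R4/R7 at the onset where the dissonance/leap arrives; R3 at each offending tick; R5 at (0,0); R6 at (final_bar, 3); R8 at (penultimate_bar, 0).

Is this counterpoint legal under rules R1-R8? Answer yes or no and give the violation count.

No (3 violations)

bar 0: v0=F3 v1=F4 (P8)
bar 1: v0=E3 v1=D4 (m7)
bar 2: v0=G3 v1=B3 (M3)
bar 3: v0=F3 v1=A3 (M3)
bar 4: v0=G3 v1=E4 (M6)
bar 5: v0=F3 v1=F4 (P8)
  R4 @ bar1.0: E3/D4 m7 untreated
  R4 @ bar3.2: F3/B3 TT untreated
  R1 @ bar5.0: G3/G4 P8 -> F3/F4 P8 similar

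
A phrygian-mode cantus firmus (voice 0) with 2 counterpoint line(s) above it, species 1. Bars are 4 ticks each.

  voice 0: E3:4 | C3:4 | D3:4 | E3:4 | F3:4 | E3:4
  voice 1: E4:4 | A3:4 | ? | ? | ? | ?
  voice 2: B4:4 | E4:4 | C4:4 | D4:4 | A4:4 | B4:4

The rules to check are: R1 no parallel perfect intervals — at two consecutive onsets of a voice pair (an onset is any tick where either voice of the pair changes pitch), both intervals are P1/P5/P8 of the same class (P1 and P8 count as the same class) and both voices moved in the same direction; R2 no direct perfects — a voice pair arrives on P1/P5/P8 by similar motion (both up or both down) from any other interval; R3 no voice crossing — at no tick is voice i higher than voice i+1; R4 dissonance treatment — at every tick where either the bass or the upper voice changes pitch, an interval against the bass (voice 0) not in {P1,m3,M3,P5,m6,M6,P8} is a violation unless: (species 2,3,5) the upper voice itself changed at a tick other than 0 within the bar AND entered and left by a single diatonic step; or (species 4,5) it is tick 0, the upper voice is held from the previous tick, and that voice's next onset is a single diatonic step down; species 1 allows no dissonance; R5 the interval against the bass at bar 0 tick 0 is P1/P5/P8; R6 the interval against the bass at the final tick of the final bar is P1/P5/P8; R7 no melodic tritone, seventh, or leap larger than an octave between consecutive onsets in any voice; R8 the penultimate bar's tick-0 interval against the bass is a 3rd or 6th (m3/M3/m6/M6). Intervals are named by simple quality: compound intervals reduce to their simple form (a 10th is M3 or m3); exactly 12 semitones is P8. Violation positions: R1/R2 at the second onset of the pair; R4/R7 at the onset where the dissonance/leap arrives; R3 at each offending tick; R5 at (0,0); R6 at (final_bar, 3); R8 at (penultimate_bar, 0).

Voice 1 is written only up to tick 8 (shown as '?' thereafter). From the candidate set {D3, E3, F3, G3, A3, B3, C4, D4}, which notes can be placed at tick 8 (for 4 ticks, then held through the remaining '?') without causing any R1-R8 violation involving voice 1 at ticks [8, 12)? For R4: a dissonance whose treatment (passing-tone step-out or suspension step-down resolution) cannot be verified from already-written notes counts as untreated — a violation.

D3: legal
E3: violates R4
F3: violates R1
G3: violates R4
A3: legal
B3: legal
C4: violates R4
D4: violates R2,R3

{A3, B3, D3}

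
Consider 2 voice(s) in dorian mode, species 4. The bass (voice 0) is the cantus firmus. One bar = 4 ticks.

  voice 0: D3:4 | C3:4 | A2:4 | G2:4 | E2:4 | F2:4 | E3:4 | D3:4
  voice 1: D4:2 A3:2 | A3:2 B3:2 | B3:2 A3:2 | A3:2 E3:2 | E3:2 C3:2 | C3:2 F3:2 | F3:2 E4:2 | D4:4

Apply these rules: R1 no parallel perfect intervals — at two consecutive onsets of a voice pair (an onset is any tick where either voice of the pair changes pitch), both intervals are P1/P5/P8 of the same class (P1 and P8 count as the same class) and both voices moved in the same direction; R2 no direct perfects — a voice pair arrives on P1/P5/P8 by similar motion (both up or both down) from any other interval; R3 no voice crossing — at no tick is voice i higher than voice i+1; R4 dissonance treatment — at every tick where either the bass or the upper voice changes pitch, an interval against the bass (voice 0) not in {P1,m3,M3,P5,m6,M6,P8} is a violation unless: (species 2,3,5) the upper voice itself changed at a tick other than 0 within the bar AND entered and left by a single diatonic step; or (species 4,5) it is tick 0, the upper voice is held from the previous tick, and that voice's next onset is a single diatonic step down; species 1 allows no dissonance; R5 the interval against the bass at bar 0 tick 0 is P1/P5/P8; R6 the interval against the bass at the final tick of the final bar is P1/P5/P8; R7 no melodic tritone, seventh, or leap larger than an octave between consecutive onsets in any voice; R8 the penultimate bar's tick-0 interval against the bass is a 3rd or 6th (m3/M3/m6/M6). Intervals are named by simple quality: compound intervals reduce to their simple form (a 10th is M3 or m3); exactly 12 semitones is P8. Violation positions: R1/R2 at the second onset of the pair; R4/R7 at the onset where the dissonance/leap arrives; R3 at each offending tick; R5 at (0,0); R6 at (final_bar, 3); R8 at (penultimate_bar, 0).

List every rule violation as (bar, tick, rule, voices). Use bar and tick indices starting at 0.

(1, 2, R4, (0, 1))
(3, 0, R4, (0, 1))
(6, 0, R4, (0, 1))
(6, 0, R7, (0,))
(6, 0, R8, (0, 1))
(6, 2, R7, (1,))
(7, 0, R1, (0, 1))

bar 0: v0=D3 v1=D4 downbeat P8
bar 1: v0=C3 v1=A3 downbeat M6
bar 2: v0=A2 v1=B3 downbeat M2
bar 3: v0=G2 v1=A3 downbeat M2
bar 4: v0=E2 v1=E3 downbeat P8
bar 5: v0=F2 v1=C3 downbeat P5
bar 6: v0=E3 v1=F3 downbeat m2
bar 7: v0=D3 v1=D4 downbeat P8
  -> R4 @ bar 1 tick 2 v(0, 1): C3/B3 M7 untreated
  -> R4 @ bar 3 tick 0 v(0, 1): G2/A3 M2 untreated
  -> R4 @ bar 6 tick 0 v(0, 1): E3/F3 m2 untreated
  -> R7 @ bar 6 tick 0 v(0,): F2->E3 leap 11st
  -> R8 @ bar 6 tick 0 v(0, 1): penult m2 not 3rd/6th
  -> R7 @ bar 6 tick 2 v(1,): F3->E4 leap 11st
  -> R1 @ bar 7 tick 0 v(0, 1): E3/E4 P8 -> D3/D4 P8 similar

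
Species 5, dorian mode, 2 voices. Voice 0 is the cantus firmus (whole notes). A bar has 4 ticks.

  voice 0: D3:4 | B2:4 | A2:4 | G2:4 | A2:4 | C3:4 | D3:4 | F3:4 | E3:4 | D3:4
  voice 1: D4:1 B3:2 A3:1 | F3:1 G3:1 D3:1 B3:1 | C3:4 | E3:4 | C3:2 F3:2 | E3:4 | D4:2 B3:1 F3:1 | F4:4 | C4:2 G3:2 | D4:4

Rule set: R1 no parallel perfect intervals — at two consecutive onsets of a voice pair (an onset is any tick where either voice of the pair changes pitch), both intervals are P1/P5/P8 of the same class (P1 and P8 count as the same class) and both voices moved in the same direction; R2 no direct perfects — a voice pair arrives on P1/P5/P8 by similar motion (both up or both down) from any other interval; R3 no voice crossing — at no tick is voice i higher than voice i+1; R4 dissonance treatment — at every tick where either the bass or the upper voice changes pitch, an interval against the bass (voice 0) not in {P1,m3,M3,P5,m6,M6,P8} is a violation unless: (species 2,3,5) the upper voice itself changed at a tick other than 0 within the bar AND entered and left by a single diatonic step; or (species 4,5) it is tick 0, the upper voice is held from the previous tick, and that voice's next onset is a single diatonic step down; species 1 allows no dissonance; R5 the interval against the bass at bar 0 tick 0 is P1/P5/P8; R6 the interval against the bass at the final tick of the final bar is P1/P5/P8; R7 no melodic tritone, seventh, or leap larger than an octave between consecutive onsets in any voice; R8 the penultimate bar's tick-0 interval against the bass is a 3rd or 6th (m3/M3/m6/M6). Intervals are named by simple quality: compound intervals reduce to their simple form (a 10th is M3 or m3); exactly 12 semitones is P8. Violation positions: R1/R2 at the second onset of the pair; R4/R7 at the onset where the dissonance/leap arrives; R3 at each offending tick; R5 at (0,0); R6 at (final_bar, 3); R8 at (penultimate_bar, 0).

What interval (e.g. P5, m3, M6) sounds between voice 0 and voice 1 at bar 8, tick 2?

voice 0=E3 voice 1=G3 -> m3

m3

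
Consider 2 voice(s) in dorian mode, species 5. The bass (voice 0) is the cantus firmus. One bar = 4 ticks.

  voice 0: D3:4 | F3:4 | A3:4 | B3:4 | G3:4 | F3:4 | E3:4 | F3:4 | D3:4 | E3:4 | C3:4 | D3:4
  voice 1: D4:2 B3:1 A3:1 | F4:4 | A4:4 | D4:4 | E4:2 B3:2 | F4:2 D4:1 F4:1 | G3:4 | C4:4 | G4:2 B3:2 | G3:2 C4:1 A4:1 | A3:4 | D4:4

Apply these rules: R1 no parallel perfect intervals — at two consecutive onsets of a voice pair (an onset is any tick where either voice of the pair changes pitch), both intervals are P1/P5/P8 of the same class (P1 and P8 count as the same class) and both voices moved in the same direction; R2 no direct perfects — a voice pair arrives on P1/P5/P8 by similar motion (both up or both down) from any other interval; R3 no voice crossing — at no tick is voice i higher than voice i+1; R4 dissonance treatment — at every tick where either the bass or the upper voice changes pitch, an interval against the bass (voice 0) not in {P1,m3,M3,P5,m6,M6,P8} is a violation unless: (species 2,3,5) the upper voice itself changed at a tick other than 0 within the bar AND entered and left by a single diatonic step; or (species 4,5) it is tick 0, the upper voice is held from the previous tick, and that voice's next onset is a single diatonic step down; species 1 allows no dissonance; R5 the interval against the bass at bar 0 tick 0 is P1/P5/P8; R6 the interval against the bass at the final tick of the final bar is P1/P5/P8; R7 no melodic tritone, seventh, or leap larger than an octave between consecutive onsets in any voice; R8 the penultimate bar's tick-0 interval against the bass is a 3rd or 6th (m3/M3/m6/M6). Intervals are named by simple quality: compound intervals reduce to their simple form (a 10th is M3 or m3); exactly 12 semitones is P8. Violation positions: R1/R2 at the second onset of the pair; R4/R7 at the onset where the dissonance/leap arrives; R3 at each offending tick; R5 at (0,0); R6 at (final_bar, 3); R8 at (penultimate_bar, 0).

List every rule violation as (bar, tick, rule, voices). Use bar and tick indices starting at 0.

bar 0: v0=D3 v1=D4 downbeat P8
bar 1: v0=F3 v1=F4 downbeat P8
bar 2: v0=A3 v1=A4 downbeat P8
bar 3: v0=B3 v1=D4 downbeat m3
bar 4: v0=G3 v1=E4 downbeat M6
bar 5: v0=F3 v1=F4 downbeat P8
bar 6: v0=E3 v1=G3 downbeat m3
bar 7: v0=F3 v1=C4 downbeat P5
bar 8: v0=D3 v1=G4 downbeat P4
bar 9: v0=E3 v1=G3 downbeat m3
bar 10: v0=C3 v1=A3 downbeat M6
bar 11: v0=D3 v1=D4 downbeat P8
  -> R2 @ bar 1 tick 0 v(0, 1): D3/A3 P5 -> F3/F4 P8 similar
  -> R1 @ bar 2 tick 0 v(0, 1): F3/F4 P8 -> A3/A4 P8 similar
  -> R7 @ bar 5 tick 0 v(1,): B3->F4 leap 6st
  -> R7 @ bar 6 tick 0 v(1,): F4->G3 leap 10st
  -> R2 @ bar 7 tick 0 v(0, 1): E3/G3 m3 -> F3/C4 P5 similar
  -> R4 @ bar 8 tick 0 v(0, 1): D3/G4 P4 untreated
  -> R4 @ bar 9 tick 3 v(0, 1): E3/A4 P4 untreated
  -> R2 @ bar 11 tick 0 v(0, 1): C3/A3 M6 -> D3/D4 P8 similar

(1, 0, R2, (0, 1))
(2, 0, R1, (0, 1))
(5, 0, R7, (1,))
(6, 0, R7, (1,))
(7, 0, R2, (0, 1))
(8, 0, R4, (0, 1))
(9, 3, R4, (0, 1))
(11, 0, R2, (0, 1))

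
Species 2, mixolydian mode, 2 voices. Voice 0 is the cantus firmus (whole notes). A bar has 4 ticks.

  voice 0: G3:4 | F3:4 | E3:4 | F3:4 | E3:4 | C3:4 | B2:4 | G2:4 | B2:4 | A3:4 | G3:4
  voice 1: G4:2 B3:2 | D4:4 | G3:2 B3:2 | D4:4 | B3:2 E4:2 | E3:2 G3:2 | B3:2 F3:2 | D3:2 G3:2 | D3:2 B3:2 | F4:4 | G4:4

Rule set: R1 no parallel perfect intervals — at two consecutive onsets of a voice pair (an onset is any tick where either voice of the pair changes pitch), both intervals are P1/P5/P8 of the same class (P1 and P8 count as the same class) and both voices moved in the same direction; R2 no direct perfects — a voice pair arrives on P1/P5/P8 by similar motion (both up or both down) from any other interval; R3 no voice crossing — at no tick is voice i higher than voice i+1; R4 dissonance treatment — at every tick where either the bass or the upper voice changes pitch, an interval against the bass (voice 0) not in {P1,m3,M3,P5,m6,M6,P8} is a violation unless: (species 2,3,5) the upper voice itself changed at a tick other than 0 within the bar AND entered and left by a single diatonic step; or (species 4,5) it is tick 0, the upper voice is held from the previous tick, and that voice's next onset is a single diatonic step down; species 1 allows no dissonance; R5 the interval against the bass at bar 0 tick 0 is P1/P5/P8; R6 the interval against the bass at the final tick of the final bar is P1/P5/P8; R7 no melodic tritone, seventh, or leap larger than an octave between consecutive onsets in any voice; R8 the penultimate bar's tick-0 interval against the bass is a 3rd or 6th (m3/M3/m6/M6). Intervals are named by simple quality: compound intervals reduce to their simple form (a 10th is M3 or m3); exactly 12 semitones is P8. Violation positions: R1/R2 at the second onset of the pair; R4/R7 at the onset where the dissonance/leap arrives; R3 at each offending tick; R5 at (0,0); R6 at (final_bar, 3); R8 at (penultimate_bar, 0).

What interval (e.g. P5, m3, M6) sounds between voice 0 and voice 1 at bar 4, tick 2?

P8

voice 0=E3 voice 1=E4 -> P8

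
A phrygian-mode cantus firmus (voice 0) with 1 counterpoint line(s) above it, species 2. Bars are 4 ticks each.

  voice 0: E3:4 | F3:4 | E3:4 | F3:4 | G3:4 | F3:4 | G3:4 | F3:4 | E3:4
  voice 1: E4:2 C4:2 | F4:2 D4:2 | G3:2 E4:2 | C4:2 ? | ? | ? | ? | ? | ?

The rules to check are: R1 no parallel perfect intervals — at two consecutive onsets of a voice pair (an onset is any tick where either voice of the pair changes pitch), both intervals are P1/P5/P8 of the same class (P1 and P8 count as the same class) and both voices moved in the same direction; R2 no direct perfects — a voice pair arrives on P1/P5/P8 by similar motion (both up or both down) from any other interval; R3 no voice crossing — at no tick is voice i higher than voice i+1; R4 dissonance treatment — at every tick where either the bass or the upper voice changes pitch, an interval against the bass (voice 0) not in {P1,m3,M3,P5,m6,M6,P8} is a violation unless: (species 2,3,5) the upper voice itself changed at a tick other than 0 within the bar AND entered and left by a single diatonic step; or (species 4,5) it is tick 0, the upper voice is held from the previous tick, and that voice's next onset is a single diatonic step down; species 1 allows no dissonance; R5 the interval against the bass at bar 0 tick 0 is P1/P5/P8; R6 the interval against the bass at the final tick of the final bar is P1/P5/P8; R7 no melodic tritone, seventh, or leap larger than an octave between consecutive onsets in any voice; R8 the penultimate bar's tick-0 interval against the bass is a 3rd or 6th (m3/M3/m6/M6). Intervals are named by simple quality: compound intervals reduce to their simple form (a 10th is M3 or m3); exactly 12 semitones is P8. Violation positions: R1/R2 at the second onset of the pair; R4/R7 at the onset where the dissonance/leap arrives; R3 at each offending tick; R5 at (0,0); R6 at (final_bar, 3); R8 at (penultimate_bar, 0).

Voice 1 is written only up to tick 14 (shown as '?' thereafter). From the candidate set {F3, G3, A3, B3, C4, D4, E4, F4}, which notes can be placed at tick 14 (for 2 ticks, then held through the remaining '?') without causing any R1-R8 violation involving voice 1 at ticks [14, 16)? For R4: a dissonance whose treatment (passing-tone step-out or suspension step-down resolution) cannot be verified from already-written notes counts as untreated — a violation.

{A3, C4, D4, F3, F4}

F3: legal
G3: violates R4
A3: legal
B3: violates R4
C4: legal
D4: legal
E4: violates R4
F4: legal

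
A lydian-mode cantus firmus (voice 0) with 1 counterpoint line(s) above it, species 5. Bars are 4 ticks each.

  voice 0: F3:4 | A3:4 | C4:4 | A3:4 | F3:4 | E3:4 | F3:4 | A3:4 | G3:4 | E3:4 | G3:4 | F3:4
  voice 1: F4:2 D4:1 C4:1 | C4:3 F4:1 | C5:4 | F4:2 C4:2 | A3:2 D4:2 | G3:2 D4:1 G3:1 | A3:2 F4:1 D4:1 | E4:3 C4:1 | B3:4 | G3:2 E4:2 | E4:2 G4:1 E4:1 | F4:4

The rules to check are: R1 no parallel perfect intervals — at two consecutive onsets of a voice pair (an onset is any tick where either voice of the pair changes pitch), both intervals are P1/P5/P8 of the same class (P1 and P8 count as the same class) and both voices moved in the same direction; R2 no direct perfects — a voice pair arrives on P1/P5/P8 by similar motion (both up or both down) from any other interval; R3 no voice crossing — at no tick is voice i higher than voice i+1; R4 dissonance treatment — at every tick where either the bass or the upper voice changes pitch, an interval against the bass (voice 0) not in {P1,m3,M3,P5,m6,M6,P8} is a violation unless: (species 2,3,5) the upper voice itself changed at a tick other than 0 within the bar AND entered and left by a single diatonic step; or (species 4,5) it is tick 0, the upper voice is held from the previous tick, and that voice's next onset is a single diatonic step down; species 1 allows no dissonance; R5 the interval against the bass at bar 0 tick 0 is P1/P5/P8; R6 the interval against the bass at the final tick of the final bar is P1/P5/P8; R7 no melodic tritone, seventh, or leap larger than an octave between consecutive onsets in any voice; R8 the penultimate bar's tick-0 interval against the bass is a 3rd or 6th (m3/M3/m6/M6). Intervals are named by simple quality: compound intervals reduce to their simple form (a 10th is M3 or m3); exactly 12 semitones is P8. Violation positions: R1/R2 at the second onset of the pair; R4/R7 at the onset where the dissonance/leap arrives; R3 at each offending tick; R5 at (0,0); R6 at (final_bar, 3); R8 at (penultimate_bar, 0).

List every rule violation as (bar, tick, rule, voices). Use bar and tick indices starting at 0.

bar 0: v0=F3 v1=F4 downbeat P8
bar 1: v0=A3 v1=C4 downbeat m3
bar 2: v0=C4 v1=C5 downbeat P8
bar 3: v0=A3 v1=F4 downbeat m6
bar 4: v0=F3 v1=A3 downbeat M3
bar 5: v0=E3 v1=G3 downbeat m3
bar 6: v0=F3 v1=A3 downbeat M3
bar 7: v0=A3 v1=E4 downbeat P5
bar 8: v0=G3 v1=B3 downbeat M3
bar 9: v0=E3 v1=G3 downbeat m3
bar 10: v0=G3 v1=E4 downbeat M6
bar 11: v0=F3 v1=F4 downbeat P8
  -> R2 @ bar 2 tick 0 v(0, 1): A3/F4 m6 -> C4/C5 P8 similar
  -> R4 @ bar 5 tick 2 v(0, 1): E3/D4 m7 untreated
  -> R2 @ bar 7 tick 0 v(0, 1): F3/D4 M6 -> A3/E4 P5 similar

(2, 0, R2, (0, 1))
(5, 2, R4, (0, 1))
(7, 0, R2, (0, 1))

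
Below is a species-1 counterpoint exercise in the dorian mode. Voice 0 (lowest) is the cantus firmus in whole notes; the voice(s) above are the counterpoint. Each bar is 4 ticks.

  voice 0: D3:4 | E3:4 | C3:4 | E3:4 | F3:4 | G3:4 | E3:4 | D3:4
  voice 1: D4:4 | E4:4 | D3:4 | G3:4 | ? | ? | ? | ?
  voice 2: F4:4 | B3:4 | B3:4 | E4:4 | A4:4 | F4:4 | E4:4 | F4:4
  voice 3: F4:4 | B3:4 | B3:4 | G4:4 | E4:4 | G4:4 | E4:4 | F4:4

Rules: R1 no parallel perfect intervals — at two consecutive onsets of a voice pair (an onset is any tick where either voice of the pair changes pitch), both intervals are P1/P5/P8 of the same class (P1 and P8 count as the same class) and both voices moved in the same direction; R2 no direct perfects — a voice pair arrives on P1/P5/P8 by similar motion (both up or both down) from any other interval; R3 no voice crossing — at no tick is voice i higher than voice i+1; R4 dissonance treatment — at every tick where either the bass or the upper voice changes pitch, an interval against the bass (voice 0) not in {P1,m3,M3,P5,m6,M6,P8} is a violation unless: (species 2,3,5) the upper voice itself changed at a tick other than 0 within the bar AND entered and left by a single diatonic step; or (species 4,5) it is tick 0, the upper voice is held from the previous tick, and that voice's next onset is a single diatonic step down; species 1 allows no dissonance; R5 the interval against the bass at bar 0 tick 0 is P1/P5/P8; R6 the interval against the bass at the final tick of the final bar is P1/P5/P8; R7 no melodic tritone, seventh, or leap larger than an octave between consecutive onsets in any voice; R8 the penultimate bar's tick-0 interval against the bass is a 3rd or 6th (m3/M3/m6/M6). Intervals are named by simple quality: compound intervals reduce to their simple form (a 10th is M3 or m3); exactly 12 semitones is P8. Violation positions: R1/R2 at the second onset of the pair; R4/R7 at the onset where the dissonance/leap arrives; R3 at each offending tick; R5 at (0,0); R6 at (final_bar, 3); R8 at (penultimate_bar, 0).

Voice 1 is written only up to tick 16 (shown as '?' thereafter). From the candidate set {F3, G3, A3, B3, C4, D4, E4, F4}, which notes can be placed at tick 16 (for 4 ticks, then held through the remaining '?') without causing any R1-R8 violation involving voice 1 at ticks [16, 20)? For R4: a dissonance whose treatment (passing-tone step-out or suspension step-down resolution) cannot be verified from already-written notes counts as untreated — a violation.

F3: legal
G3: violates R4
A3: violates R2
B3: violates R4
C4: violates R2
D4: violates R2
E4: violates R4
F4: violates R2,R7

{F3}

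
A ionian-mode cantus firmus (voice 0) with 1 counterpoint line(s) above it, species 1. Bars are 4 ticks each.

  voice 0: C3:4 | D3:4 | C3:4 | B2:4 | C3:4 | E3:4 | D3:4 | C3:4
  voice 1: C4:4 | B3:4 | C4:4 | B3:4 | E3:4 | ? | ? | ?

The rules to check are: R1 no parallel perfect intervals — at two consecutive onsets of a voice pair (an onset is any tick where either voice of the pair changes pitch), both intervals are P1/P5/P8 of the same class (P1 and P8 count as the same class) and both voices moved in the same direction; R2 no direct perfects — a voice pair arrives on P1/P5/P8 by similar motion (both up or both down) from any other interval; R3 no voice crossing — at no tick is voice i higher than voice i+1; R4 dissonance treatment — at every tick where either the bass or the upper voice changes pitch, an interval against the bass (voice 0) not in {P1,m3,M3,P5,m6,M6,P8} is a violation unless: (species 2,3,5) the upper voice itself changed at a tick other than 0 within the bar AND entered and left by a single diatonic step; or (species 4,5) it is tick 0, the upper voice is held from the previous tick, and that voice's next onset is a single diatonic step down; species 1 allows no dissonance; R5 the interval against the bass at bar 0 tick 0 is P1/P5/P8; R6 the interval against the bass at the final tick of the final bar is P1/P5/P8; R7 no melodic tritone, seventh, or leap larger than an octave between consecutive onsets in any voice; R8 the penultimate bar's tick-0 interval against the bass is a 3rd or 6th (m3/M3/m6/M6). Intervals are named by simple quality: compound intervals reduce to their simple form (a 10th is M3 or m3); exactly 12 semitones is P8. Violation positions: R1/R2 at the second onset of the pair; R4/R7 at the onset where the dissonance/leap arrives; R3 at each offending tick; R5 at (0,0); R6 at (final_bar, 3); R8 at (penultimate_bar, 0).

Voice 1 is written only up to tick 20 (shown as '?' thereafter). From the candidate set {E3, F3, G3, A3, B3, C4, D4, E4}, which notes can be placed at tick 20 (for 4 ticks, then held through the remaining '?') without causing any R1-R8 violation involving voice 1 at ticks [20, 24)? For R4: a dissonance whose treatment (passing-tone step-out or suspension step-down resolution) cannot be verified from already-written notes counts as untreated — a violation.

E3: legal
F3: violates R4
G3: legal
A3: violates R4
B3: violates R2
C4: legal
D4: violates R4,R7
E4: violates R2

{C4, E3, G3}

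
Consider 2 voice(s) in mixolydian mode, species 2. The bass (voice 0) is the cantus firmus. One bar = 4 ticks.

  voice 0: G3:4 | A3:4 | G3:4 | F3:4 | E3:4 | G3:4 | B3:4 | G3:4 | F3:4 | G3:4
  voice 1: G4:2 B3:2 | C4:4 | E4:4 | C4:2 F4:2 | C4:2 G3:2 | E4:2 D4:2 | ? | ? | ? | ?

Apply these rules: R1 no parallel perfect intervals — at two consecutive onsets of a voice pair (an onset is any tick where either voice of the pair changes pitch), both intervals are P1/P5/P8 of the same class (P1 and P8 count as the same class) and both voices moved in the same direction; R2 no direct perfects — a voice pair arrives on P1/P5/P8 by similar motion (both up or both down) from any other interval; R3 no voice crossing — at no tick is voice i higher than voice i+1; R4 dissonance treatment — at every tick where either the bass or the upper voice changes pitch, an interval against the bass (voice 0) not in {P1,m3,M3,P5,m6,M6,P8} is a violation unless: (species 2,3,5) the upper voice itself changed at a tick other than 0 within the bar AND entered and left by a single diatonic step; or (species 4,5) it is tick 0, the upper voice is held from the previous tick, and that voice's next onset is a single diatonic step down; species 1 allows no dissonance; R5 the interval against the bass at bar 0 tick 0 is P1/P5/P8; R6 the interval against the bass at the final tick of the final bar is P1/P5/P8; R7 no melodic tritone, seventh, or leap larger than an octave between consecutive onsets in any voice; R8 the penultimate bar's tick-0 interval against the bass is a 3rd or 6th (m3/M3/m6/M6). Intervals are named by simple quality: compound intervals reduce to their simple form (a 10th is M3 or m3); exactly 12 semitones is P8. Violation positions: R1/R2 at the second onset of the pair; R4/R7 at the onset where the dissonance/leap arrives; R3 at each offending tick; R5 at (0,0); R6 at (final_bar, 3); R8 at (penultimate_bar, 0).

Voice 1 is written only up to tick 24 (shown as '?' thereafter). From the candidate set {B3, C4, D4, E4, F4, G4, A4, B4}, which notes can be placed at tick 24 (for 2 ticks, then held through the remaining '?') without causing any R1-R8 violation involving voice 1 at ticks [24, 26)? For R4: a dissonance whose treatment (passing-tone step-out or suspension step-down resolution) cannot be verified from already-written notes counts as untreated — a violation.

B3: legal
C4: violates R4
D4: legal
E4: violates R4
F4: violates R4
G4: legal
A4: violates R4
B4: violates R2

{B3, D4, G4}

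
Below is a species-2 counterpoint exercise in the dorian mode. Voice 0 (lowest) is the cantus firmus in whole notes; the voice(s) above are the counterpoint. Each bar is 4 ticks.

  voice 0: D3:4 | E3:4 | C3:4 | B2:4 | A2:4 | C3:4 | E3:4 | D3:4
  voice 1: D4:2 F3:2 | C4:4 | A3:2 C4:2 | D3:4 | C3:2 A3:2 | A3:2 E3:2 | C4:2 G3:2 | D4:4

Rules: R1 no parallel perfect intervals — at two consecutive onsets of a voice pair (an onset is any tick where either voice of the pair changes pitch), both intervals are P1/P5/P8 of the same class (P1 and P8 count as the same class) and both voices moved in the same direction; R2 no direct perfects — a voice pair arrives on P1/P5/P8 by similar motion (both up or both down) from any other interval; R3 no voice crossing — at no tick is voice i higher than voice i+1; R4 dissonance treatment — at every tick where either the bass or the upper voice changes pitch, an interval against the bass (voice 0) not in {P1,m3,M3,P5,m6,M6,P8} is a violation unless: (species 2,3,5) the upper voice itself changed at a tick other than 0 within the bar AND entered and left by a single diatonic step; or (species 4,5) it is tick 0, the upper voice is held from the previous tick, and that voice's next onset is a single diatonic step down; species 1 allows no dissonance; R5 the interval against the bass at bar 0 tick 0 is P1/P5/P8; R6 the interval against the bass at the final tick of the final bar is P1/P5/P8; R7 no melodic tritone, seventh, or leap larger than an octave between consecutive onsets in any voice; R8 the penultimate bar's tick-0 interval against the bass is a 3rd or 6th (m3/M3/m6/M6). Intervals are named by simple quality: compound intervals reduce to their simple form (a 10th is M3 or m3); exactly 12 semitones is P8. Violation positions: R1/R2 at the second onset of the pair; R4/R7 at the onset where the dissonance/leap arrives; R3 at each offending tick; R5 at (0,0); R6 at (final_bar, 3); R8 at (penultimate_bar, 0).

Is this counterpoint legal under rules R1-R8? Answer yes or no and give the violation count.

No (1 violations)

bar 0: v0=D3 v1=D4 (P8)
bar 1: v0=E3 v1=C4 (m6)
bar 2: v0=C3 v1=A3 (M6)
bar 3: v0=B2 v1=D3 (m3)
bar 4: v0=A2 v1=C3 (m3)
bar 5: v0=C3 v1=A3 (M6)
bar 6: v0=E3 v1=C4 (m6)
bar 7: v0=D3 v1=D4 (P8)
  R7 @ bar3.0: C4->D3 leap 10st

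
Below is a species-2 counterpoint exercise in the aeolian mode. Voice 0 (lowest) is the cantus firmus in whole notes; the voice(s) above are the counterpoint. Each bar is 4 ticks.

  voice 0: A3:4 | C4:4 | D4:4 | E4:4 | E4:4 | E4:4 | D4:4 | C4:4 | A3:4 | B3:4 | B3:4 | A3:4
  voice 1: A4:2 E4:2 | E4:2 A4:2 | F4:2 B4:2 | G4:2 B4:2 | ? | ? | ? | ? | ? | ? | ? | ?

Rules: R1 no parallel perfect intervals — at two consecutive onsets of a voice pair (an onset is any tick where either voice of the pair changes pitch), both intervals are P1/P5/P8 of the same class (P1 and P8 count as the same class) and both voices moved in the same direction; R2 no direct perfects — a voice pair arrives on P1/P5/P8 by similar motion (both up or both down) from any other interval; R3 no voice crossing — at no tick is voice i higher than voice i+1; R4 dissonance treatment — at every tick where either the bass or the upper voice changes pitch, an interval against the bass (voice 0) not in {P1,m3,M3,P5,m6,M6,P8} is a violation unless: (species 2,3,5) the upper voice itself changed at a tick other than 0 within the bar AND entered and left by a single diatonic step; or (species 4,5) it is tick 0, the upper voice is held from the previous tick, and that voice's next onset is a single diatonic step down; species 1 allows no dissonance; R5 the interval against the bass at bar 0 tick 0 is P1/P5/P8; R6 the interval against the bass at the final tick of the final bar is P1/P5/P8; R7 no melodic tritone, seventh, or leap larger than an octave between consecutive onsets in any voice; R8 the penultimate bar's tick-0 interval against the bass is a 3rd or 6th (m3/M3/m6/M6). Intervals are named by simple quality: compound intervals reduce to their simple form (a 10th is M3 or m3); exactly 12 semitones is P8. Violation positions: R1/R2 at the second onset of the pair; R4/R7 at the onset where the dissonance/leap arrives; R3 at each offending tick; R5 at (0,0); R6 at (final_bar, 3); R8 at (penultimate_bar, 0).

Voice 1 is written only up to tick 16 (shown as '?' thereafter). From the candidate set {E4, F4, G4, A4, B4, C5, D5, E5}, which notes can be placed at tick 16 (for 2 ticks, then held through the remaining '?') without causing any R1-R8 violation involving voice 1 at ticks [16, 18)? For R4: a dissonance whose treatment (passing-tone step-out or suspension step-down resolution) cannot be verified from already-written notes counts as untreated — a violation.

{B4, C5, E4, E5, G4}

E4: legal
F4: violates R4,R7
G4: legal
A4: violates R4
B4: legal
C5: legal
D5: violates R4
E5: legal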